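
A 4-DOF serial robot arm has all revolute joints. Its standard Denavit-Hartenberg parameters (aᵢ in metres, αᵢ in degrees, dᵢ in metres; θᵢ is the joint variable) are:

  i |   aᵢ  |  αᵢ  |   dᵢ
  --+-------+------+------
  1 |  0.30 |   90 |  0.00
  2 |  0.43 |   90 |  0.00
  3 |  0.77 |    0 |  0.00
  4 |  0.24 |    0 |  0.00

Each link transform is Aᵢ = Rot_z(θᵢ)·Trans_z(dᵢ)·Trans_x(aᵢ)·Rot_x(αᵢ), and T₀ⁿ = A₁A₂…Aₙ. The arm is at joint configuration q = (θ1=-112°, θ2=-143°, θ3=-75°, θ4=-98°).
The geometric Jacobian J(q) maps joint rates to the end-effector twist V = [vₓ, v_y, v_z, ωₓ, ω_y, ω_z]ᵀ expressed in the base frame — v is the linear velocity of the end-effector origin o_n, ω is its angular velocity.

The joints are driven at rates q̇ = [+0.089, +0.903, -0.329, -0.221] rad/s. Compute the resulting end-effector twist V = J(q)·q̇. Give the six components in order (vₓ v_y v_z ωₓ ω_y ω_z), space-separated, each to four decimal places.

o_n = [0.7213, -0.2781, -0.2354]
J₁: ẑ×o_n = [0.2781, 0.7213, -0.0000], ω = ẑ
J2: z=[-0.9272, 0.3746, 0.0000] o=[-0.1124, -0.2782, 0.0000] → [-0.0882, -0.2182, -0.3123, -0.9272, 0.3746, 0.0000]
J3: z=[0.2254, 0.5580, 0.7986] o=[0.0163, 0.0403, -0.2588] → [0.2674, 0.5578, -0.4652, 0.2254, 0.5580, 0.7986]
J4: z=[0.2254, 0.5580, 0.7986] o=[0.7655, -0.0908, -0.3787] → [0.2296, -0.0676, -0.0176, 0.2254, 0.5580, 0.7986]
V = J·q̇ = [-0.1936, -0.3014, -0.1251, -0.9612, 0.0314, -0.3502]

-0.1936 -0.3014 -0.1251 -0.9612 0.0314 -0.3502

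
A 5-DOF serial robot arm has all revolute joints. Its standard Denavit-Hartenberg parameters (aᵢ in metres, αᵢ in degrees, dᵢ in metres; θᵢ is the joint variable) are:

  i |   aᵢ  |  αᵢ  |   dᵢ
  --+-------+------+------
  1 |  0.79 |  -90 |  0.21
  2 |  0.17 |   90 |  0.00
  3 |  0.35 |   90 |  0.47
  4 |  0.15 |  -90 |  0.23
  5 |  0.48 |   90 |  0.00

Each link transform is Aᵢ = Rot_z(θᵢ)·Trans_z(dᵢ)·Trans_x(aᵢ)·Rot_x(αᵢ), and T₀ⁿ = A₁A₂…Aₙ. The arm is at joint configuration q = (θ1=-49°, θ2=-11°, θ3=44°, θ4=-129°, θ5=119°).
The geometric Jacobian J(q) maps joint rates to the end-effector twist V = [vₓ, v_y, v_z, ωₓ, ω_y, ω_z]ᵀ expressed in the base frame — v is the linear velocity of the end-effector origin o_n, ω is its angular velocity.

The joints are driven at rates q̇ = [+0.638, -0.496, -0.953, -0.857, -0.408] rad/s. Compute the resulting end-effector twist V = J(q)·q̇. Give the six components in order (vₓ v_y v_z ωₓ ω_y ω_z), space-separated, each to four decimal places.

o_n = [0.9761, -0.4890, 0.7969]
J₁: ẑ×o_n = [0.4890, 0.9761, -0.0000], ω = ẑ
J2: z=[0.7547, 0.6561, 0.0000] o=[0.5183, -0.5962, 0.2100] → [0.3851, -0.4430, -0.2194, 0.7547, 0.6561, 0.0000]
J3: z=[-0.1252, 0.1440, 0.9816] o=[0.6278, -0.7222, 0.2424] → [-0.1490, 0.4113, -0.0793, -0.1252, 0.1440, 0.9816]
J4: z=[-0.0955, -0.9866, 0.1325] o=[0.9146, -0.6815, 0.7518] → [-0.0700, 0.0125, 0.0423, -0.0955, -0.9866, 0.1325]
J5: z=[0.8462, -0.1506, -0.5111] o=[0.8140, -0.9179, 0.6549] → [0.1978, -0.2030, 0.3874, 0.8462, -0.1506, -0.5111]
V = J·q̇ = [0.2423, 0.5226, -0.0098, -0.5184, 0.4443, -0.2026]

0.2423 0.5226 -0.0098 -0.5184 0.4443 -0.2026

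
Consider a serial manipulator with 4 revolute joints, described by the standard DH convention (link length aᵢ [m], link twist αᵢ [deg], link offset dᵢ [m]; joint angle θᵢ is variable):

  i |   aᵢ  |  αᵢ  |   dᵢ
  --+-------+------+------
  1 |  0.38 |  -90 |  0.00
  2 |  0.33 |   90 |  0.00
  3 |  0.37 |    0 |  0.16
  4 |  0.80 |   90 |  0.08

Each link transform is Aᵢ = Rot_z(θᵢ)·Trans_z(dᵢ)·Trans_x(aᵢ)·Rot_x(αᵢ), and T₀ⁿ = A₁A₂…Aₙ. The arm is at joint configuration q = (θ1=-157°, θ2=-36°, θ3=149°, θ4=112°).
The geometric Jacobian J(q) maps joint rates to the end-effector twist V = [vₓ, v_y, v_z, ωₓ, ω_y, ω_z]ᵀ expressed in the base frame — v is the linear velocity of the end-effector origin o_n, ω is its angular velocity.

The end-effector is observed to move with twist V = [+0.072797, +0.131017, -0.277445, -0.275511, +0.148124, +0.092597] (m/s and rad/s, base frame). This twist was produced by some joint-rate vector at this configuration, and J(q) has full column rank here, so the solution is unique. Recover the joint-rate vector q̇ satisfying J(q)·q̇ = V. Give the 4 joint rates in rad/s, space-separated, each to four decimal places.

0.3620 -0.2440 0.5910 -0.9240

o_n = [-0.3706, 0.4941, 0.1282]
J₁: ẑ×o_n = [-0.4941, -0.3706, 0.0000], ω = ẑ
J2: z=[0.3907, -0.9205, 0.0000] o=[-0.3498, -0.1485, 0.0000] → [-0.1180, -0.0501, 0.2319, 0.3907, -0.9205, 0.0000]
J3: z=[0.5411, 0.2297, 0.8090] o=[-0.5955, -0.2528, 0.1940] → [-0.6193, 0.2176, 0.3524, 0.5411, 0.2297, 0.8090]
J4: z=[0.5411, 0.2297, 0.8090] o=[-0.1983, -0.2912, 0.1370] → [-0.6373, -0.1346, 0.4644, 0.5411, 0.2297, 0.8090]
q̇ = J⁺·V = [0.3620, -0.2440, 0.5910, -0.9240]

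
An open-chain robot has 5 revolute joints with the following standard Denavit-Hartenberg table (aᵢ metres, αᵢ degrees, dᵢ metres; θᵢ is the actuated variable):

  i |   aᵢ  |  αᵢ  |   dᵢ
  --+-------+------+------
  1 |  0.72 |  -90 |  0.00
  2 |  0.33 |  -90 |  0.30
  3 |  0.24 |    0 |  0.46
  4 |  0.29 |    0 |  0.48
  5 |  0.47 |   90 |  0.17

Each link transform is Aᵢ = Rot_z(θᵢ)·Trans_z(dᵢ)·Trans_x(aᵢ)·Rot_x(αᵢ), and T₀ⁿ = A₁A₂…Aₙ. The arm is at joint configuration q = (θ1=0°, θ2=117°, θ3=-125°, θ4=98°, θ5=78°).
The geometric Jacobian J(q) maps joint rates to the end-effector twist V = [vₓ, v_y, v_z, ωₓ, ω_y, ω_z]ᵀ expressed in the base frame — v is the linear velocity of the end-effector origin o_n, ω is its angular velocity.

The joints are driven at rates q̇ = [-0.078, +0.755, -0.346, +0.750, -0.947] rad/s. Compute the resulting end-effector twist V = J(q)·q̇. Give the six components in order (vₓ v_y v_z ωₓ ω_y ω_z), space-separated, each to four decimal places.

o_n = [-0.6079, 0.2630, -0.1612]
J₁: ẑ×o_n = [-0.2630, -0.6079, 0.0000], ω = ẑ
J2: z=[0.0000, 1.0000, 0.0000] o=[0.7200, 0.0000, 0.0000] → [-0.1612, -0.0000, 1.3279, 0.0000, 1.0000, 0.0000]
J3: z=[-0.8910, 0.0000, 0.4540] o=[0.5702, 0.3000, -0.2940] → [0.0168, -0.4165, 0.0330, -0.8910, 0.0000, 0.4540]
J4: z=[-0.8910, 0.0000, 0.4540] o=[0.2228, 0.4966, 0.0375] → [0.1061, -0.5542, 0.2081, -0.8910, 0.0000, 0.4540]
J5: z=[-0.8910, 0.0000, 0.4540] o=[-0.3222, 0.6283, 0.0251] → [0.1658, -0.2958, 0.3254, -0.8910, 0.0000, 0.4540]
V = J·q̇ = [-0.1845, 0.0560, 0.8391, 0.4838, 0.7550, -0.3245]

-0.1845 0.0560 0.8391 0.4838 0.7550 -0.3245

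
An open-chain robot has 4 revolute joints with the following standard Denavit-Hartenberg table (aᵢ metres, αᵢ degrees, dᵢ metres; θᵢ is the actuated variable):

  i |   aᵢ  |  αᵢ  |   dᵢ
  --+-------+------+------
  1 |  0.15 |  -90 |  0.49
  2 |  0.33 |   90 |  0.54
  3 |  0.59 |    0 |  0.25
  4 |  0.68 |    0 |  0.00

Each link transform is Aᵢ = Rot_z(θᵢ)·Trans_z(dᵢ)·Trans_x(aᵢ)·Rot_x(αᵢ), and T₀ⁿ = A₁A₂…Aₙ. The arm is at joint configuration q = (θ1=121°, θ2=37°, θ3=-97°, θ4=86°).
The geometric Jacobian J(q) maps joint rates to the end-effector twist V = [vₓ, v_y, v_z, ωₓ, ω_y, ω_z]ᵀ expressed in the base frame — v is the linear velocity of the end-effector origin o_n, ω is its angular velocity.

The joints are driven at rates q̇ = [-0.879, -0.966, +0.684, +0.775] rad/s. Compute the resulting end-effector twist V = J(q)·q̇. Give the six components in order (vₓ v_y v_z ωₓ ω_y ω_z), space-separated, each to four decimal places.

o_n = [-0.3852, 0.9815, 0.1326]
J₁: ẑ×o_n = [-0.9815, -0.3852, 0.0000], ω = ẑ
J2: z=[-0.8572, -0.5150, 0.0000] o=[-0.0773, 0.1286, 0.4900] → [0.1841, -0.3063, -0.8897, -0.8572, -0.5150, 0.0000]
J3: z=[-0.3100, 0.5159, 0.7986] o=[-0.6759, 0.0764, 0.2914] → [-0.8048, 0.1829, -0.4305, -0.3100, 0.5159, 0.7986]
J4: z=[-0.3100, 0.5159, 0.7986] o=[-0.2218, 0.4577, 0.5343] → [-0.6255, -0.2550, -0.0781, -0.3100, 0.5159, 0.7986]
V = J·q̇ = [-0.3503, 0.5620, 0.5044, 0.3758, 1.2502, 0.2862]

-0.3503 0.5620 0.5044 0.3758 1.2502 0.2862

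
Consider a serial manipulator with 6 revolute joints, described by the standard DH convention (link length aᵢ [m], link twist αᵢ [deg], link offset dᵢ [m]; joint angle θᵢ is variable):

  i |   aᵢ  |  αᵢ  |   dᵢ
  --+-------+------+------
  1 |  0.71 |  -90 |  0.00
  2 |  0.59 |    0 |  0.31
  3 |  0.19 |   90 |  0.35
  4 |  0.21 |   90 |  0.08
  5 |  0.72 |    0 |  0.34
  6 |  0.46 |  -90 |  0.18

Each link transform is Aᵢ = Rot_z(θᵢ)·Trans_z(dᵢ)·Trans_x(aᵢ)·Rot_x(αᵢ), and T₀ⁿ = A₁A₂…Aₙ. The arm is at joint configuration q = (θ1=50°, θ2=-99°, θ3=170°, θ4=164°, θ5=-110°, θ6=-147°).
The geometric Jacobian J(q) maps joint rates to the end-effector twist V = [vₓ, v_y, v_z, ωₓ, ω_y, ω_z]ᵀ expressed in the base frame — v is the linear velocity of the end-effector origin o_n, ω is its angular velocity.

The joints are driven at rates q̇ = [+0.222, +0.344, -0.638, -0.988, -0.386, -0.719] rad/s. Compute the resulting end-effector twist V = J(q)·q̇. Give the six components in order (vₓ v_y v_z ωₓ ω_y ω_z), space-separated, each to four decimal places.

o_n = [-0.4543, 1.2031, 0.0923]
J₁: ẑ×o_n = [-1.2031, -0.4543, 0.0000], ω = ẑ
J2: z=[-0.7660, 0.6428, 0.0000] o=[0.4564, 0.5439, 0.0000] → [0.0593, 0.0707, 0.0803, -0.7660, 0.6428, 0.0000]
J3: z=[-0.7660, 0.6428, 0.0000] o=[0.1596, 0.6725, 0.5827] → [-0.3153, -0.3757, -0.0120, -0.7660, 0.6428, 0.0000]
J4: z=[0.6078, 0.7243, 0.3256] o=[-0.0688, 0.9448, 0.4031] → [-0.3092, 0.0634, 0.4362, 0.6078, 0.7243, 0.3256]
J5: z=[-0.6787, 0.6866, -0.2606] o=[-0.1067, 0.9896, 0.6200] → [-0.3067, -0.2676, 0.0937, -0.6787, 0.6866, -0.2606]
J6: z=[-0.6787, 0.6866, -0.2606] o=[-0.6472, 0.7484, 0.0873] → [0.1219, -0.0469, -0.4411, -0.6787, 0.6866, -0.2606]
V = J·q̇ = [0.2907, 0.2376, -0.1147, 0.3747, -1.6633, 0.1883]

0.2907 0.2376 -0.1147 0.3747 -1.6633 0.1883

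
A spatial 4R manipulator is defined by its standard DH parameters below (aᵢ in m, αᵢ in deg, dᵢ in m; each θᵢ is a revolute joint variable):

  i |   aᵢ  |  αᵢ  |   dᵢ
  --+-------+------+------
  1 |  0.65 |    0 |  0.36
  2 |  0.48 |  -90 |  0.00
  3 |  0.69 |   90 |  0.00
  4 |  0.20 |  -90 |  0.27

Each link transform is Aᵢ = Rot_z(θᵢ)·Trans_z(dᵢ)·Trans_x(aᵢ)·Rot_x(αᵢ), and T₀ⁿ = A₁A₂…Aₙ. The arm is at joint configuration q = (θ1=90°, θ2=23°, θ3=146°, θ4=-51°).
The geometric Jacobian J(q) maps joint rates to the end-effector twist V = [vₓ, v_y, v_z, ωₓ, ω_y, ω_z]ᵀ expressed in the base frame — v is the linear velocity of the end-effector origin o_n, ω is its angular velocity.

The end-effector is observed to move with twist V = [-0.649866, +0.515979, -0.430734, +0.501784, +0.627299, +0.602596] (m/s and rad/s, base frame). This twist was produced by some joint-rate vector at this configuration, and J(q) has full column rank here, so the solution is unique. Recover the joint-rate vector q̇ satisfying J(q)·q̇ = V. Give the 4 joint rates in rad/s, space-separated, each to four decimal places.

o_n = [0.1608, 0.6689, -0.3201]
J₁: ẑ×o_n = [-0.6689, 0.1608, 0.0000], ω = ẑ
J2: z=[0.0000, 0.0000, 1.0000] o=[0.0000, 0.6500, 0.3600] → [-0.0189, 0.1608, 0.0000, 0.0000, 0.0000, 1.0000]
J3: z=[-0.9205, -0.3907, 0.0000] o=[-0.1876, 1.0918, 0.3600] → [0.2657, -0.6260, 0.5254, -0.9205, -0.3907, 0.0000]
J4: z=[-0.2185, 0.5147, -0.8290] o=[0.0360, 0.5653, -0.0258] → [-0.0655, -0.1678, -0.0869, -0.2185, 0.5147, -0.8290]
q̇ = J⁺·V = [0.6080, 0.5600, -0.7070, 0.6820]

0.6080 0.5600 -0.7070 0.6820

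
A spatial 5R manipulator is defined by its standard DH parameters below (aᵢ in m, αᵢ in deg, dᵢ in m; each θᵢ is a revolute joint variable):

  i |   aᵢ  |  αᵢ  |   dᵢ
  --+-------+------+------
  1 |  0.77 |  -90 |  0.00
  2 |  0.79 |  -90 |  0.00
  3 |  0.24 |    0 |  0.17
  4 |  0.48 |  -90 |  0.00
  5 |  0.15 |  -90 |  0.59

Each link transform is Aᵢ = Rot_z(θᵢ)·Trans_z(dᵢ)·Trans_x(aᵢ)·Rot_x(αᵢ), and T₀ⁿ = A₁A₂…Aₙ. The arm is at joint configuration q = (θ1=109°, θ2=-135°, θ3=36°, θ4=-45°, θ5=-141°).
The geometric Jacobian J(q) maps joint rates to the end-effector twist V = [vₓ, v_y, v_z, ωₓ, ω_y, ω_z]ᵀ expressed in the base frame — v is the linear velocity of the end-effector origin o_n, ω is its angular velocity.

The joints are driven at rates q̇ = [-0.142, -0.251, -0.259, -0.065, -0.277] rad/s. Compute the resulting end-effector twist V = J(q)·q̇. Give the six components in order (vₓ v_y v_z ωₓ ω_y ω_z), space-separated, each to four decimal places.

o_n = [0.6495, 0.1623, 1.2019]
J₁: ẑ×o_n = [-0.1623, 0.6495, 0.0000], ω = ẑ
J2: z=[-0.9455, -0.3256, 0.0000] o=[-0.2507, 0.7280, 0.0000] → [-0.3913, 1.1365, 0.8280, -0.9455, -0.3256, 0.0000]
J3: z=[-0.2302, 0.6686, 0.7071] o=[-0.0688, 0.1999, 0.5586] → [0.4567, 0.6560, -0.4716, -0.2302, 0.6686, 0.7071]
J4: z=[-0.2302, 0.6686, 0.7071] o=[0.0701, 0.2296, 0.8161] → [0.3056, 0.4985, -0.3719, -0.2302, 0.6686, 0.7071]
J5: z=[0.9699, 0.2170, 0.1106] o=[0.1083, -0.1118, 1.1513] → [-0.0193, 0.0108, 0.1484, 0.9699, 0.2170, 0.1106]
V = J·q̇ = [-0.0115, -0.5828, -0.1026, 0.0433, -0.1950, -0.4017]

-0.0115 -0.5828 -0.1026 0.0433 -0.1950 -0.4017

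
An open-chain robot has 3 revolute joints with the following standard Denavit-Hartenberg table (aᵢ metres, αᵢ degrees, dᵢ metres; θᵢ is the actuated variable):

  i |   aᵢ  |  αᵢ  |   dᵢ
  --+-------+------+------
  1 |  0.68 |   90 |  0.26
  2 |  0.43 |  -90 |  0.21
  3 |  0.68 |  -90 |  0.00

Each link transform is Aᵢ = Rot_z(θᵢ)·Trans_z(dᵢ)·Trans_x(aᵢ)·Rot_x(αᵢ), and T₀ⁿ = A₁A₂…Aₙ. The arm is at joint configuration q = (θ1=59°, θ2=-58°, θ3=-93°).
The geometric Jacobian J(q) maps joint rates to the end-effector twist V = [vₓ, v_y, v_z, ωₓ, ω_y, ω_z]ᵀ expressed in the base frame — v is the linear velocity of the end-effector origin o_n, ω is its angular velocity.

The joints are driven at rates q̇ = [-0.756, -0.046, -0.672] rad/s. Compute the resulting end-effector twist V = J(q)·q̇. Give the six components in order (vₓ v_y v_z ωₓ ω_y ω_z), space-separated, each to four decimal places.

0.0769 -1.1304 0.3774 -0.3329 -0.4648 -1.1121

o_n = [1.2200, 0.3041, -0.0745]
J₁: ẑ×o_n = [-0.3041, 1.2200, 0.0000], ω = ẑ
J2: z=[0.8572, -0.5150, 0.0000] o=[0.3502, 0.5829, 0.2600] → [0.1723, 0.2867, 0.2090, 0.8572, -0.5150, 0.0000]
J3: z=[0.4368, 0.7269, 0.5299] o=[0.6476, 0.6700, -0.1047] → [0.2158, 0.2901, -0.5759, 0.4368, 0.7269, 0.5299]
V = J·q̇ = [0.0769, -1.1304, 0.3774, -0.3329, -0.4648, -1.1121]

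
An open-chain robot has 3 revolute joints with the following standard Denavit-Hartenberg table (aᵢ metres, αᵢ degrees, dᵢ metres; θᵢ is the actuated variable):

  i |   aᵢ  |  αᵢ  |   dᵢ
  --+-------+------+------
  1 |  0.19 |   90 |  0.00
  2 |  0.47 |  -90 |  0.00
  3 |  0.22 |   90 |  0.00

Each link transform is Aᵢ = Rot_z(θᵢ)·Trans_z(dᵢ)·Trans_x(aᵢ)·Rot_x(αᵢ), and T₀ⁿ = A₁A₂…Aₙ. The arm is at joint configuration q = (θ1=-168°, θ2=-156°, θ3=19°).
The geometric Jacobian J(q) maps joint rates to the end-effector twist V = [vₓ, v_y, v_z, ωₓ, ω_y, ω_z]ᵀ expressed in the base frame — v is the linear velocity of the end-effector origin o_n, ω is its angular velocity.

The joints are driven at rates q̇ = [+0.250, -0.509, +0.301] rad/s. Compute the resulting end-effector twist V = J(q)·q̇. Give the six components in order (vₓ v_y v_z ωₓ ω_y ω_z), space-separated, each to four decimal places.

0.1262 0.0726 0.3240 -0.0139 -0.5233 -0.0250

o_n = [0.4349, 0.0192, -0.2758]
J₁: ẑ×o_n = [-0.0192, 0.4349, 0.0000], ω = ẑ
J2: z=[-0.2079, 0.9781, 0.0000] o=[-0.1858, -0.0395, 0.0000] → [-0.2697, -0.0573, -0.6194, -0.2079, 0.9781, 0.0000]
J3: z=[-0.3978, -0.0846, -0.9135] o=[0.2341, 0.0498, -0.1912] → [-0.0208, -0.2171, 0.0291, -0.3978, -0.0846, -0.9135]
V = J·q̇ = [0.1262, 0.0726, 0.3240, -0.0139, -0.5233, -0.0250]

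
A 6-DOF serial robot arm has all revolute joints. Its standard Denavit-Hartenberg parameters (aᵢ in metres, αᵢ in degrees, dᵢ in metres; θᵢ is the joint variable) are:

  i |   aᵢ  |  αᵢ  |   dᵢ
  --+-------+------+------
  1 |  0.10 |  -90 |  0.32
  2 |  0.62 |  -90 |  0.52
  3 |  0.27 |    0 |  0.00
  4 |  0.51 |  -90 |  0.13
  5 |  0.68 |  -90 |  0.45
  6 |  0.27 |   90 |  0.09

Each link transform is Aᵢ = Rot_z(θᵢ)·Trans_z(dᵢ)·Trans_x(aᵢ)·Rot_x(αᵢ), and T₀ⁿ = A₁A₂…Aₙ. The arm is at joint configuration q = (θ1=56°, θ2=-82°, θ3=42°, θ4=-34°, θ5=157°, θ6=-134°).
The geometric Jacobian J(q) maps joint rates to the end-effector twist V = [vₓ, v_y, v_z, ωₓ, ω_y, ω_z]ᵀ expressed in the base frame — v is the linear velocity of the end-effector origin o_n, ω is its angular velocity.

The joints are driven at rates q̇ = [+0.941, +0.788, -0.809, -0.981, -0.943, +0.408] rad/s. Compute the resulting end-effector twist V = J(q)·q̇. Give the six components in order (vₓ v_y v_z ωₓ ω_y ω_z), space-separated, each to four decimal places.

o_n = [0.3758, 0.0178, 1.0622]
J₁: ẑ×o_n = [-0.0178, 0.3758, 0.0000], ω = ẑ
J2: z=[-0.8290, 0.5592, 0.0000] o=[0.0559, 0.0829, 0.3200] → [0.4150, 0.6153, -0.1249, -0.8290, 0.5592, 0.0000]
J3: z=[0.5538, 0.8210, -0.1392] o=[-0.3269, 0.4452, 0.9340] → [0.0458, -0.1688, -0.8136, 0.5538, 0.8210, -0.1392]
J4: z=[0.5538, 0.8210, -0.1392] o=[-0.1615, 0.3673, 1.1327] → [-0.1065, -0.0357, -0.6347, 0.5538, 0.8210, -0.1392]
J5: z=[0.8101, -0.5698, -0.1378] o=[0.0086, 0.4927, 1.6147] → [0.2494, 0.3970, -0.1754, 0.8101, -0.5698, -0.1378]
J6: z=[0.4345, 0.7415, -0.5113] o=[0.1056, -0.0047, 0.9758] → [0.0755, -0.1757, -0.1906, 0.4345, 0.7415, -0.5113]
V = J·q̇ = [0.1734, 0.5640, 1.2701, -2.2312, -0.1890, 1.1115]

0.1734 0.5640 1.2701 -2.2312 -0.1890 1.1115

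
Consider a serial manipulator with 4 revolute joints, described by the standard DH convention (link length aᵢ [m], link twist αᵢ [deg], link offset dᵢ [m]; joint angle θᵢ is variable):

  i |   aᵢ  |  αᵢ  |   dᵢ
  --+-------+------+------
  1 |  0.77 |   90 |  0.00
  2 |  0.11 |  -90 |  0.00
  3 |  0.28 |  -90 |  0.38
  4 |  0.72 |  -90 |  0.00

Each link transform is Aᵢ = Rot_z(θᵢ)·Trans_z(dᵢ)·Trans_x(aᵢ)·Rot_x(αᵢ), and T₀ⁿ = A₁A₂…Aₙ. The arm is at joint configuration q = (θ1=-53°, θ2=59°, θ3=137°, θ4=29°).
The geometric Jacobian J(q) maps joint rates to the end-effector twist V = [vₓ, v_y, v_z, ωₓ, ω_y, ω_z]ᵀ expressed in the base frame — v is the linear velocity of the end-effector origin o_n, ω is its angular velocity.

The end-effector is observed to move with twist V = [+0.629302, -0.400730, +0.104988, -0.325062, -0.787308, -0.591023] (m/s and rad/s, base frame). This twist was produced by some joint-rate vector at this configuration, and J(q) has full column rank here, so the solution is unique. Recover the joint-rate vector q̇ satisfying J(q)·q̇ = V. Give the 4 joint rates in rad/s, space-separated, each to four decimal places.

o_n = [0.7708, 0.0080, -0.4601]
J₁: ẑ×o_n = [-0.0080, 0.7708, 0.0000], ω = ẑ
J2: z=[-0.7986, -0.6018, 0.0000] o=[0.4634, -0.6149, 0.0000] → [0.2769, -0.3674, -0.3125, -0.7986, -0.6018, 0.0000]
J3: z=[-0.5159, 0.6846, 0.5150] o=[0.4975, -0.6602, 0.0943] → [-0.7237, -0.1452, -0.5318, -0.5159, 0.6846, 0.5150]
J4: z=[-0.7955, -0.1596, -0.5846] o=[0.3905, -0.2009, 0.1145] → [0.2139, -0.6794, -0.1055, -0.7955, -0.1596, -0.5846]
q̇ = J⁺·V = [-0.1780, 0.5930, -0.5840, 0.1920]

-0.1780 0.5930 -0.5840 0.1920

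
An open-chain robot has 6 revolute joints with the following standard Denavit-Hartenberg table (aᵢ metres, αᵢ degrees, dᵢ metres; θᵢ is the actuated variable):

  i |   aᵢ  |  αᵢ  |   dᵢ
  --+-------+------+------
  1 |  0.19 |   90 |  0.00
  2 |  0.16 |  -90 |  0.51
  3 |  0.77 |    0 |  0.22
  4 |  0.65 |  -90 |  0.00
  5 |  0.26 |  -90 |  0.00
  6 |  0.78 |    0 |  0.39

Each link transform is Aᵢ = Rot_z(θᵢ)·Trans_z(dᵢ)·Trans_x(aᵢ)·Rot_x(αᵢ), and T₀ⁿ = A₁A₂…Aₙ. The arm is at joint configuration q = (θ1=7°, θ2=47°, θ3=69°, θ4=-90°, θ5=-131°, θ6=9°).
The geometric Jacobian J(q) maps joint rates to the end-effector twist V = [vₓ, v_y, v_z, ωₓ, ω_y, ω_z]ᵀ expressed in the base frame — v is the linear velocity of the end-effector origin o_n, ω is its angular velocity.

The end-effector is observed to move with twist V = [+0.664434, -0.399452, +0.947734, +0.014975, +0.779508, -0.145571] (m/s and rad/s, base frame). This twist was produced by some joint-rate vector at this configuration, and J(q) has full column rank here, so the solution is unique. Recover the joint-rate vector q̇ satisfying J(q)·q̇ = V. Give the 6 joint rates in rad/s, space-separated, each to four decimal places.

-0.9490 -0.1200 -0.3040 0.4370 0.8460 0.5100

o_n = [-0.2861, -0.0364, 1.3250]
J₁: ẑ×o_n = [0.0364, -0.2861, 0.0000], ω = ẑ
J2: z=[0.1219, -0.9925, 0.0000] o=[0.1886, 0.0232, 0.0000] → [-1.3151, -0.1615, -0.4784, 0.1219, -0.9925, 0.0000]
J3: z=[-0.7259, -0.0891, 0.6820] o=[0.3590, -0.4697, 0.1170] → [-0.4032, 0.4368, -0.3721, -0.7259, -0.0891, 0.6820]
J4: z=[-0.7259, -0.0891, 0.6820] o=[0.2985, 0.2471, 0.4689] → [0.1170, 0.2227, 0.1536, -0.7259, -0.0891, 0.6820]
J5: z=[0.1288, 0.9564, 0.2621] o=[0.7377, 0.0663, 0.9127] → [0.4212, -0.3214, 0.9660, 0.1288, 0.9564, 0.2621]
J6: z=[0.0337, -0.2684, 0.9627] o=[0.4800, 0.0963, 0.9300] → [0.0217, -0.7509, -0.2101, 0.0337, -0.2684, 0.9627]
q̇ = J⁺·V = [-0.9490, -0.1200, -0.3040, 0.4370, 0.8460, 0.5100]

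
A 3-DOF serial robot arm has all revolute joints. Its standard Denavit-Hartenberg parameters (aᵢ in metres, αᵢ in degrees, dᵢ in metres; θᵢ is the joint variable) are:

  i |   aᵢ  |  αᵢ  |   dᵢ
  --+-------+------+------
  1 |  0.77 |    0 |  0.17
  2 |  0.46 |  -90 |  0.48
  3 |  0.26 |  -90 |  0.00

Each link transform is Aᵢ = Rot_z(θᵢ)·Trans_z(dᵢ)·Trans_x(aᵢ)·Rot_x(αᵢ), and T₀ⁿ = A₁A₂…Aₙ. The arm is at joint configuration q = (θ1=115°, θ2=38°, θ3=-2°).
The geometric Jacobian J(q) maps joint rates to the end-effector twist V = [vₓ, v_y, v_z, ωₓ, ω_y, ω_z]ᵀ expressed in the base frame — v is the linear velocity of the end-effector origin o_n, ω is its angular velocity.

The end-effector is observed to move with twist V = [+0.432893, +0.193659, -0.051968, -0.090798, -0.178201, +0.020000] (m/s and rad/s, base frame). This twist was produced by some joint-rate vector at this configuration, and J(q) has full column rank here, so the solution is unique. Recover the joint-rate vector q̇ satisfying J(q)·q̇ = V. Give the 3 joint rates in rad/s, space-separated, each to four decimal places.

o_n = [-0.9668, 1.0247, 0.6591]
J₁: ẑ×o_n = [-1.0247, -0.9668, 0.0000], ω = ẑ
J2: z=[0.0000, 0.0000, 1.0000] o=[-0.3254, 0.6979, 0.1700] → [-0.3268, -0.6414, 0.0000, 0.0000, 0.0000, 1.0000]
J3: z=[-0.4540, -0.8910, 0.0000] o=[-0.7353, 0.9067, 0.6500] → [-0.0081, 0.0041, -0.2598, -0.4540, -0.8910, 0.0000]
q̇ = J⁺·V = [-0.6320, 0.6520, 0.2000]

-0.6320 0.6520 0.2000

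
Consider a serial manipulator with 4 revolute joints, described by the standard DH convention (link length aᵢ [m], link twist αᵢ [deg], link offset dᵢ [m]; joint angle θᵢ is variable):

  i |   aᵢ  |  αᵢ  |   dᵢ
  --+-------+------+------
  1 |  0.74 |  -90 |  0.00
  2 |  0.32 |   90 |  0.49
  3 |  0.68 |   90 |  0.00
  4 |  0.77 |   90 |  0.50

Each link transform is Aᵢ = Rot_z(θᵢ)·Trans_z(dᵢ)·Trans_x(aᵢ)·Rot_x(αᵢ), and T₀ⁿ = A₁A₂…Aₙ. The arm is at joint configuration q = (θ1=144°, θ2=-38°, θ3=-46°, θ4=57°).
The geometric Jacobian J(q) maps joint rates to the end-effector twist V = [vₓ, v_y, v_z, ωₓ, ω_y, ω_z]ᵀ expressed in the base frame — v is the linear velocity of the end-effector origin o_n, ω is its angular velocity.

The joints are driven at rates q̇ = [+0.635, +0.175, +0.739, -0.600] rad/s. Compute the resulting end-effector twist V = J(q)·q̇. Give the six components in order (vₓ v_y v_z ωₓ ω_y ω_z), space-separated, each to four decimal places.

o_n = [-0.3576, 1.0610, 0.9546]
J₁: ẑ×o_n = [-1.0610, -0.3576, 0.0000], ω = ẑ
J2: z=[-0.5878, -0.8090, 0.0000] o=[-0.5987, 0.4350, 0.0000] → [-0.7723, 0.5611, -0.1730, -0.5878, -0.8090, 0.0000]
J3: z=[0.4981, -0.3619, 0.7880] o=[-1.0907, 0.1868, 0.1970] → [-0.9631, 0.2003, 0.7007, 0.4981, -0.3619, 0.7880]
J4: z=[0.8669, 0.2288, -0.4429] o=[-1.1043, 0.8013, 0.4878] → [0.2218, -0.7354, 0.0543, 0.8669, 0.2288, -0.4429]
V = J·q̇ = [-1.6537, 0.4604, 0.4550, -0.2549, -0.5463, 1.4831]

-1.6537 0.4604 0.4550 -0.2549 -0.5463 1.4831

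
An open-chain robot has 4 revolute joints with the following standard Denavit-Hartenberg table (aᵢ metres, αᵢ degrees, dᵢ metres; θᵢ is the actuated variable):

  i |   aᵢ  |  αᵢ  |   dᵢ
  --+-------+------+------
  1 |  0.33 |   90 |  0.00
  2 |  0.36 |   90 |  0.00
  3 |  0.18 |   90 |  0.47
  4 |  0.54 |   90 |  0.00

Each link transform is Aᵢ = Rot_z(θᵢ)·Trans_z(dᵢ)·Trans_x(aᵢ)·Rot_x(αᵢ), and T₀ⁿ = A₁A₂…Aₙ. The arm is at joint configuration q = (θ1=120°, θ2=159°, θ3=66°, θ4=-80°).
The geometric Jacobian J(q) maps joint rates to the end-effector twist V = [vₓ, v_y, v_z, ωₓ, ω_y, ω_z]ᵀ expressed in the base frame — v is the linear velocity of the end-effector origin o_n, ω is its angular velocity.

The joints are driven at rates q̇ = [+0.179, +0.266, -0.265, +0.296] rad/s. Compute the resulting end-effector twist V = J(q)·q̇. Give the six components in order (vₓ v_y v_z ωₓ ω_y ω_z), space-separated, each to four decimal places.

o_n = [0.2827, 0.0106, 0.1112]
J₁: ẑ×o_n = [-0.0106, 0.2827, 0.0000], ω = ẑ
J2: z=[0.8660, 0.5000, 0.0000] o=[-0.1650, 0.2858, 0.0000] → [0.0556, -0.0963, -0.4622, 0.8660, 0.5000, 0.0000]
J3: z=[-0.1792, 0.3104, 0.9336] o=[0.0030, -0.0053, 0.1290] → [-0.0203, 0.2579, -0.0896, -0.1792, 0.3104, 0.9336]
J4: z=[0.0742, -0.9420, 0.3274] o=[0.0954, 0.1636, 0.5940] → [0.5049, 0.0971, 0.1651, 0.0742, -0.9420, 0.3274]
V = J·q̇ = [0.1677, -0.0146, -0.0503, 0.2998, -0.2281, 0.0285]

0.1677 -0.0146 -0.0503 0.2998 -0.2281 0.0285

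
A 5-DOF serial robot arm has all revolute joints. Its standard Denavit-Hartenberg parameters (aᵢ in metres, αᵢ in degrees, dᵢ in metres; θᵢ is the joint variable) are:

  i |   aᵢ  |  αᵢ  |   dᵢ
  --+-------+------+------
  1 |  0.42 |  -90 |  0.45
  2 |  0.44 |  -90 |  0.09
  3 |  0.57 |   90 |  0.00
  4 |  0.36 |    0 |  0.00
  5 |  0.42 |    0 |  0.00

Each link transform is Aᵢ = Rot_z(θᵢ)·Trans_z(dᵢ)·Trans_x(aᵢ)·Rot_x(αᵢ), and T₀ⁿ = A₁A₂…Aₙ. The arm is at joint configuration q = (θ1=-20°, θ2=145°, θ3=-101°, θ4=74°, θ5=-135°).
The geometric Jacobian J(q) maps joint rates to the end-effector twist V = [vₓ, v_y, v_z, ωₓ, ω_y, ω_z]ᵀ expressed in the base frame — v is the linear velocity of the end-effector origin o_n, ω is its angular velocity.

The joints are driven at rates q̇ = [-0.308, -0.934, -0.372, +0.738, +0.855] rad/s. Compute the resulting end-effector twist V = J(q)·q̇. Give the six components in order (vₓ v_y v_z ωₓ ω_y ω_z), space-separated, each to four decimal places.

0.5741 0.0014 0.3468 0.9808 -1.6744 0.2842

o_n = [0.5195, 0.8185, 0.2757]
J₁: ẑ×o_n = [-0.8185, 0.5195, 0.0000], ω = ẑ
J2: z=[0.3420, 0.9397, 0.0000] o=[0.3947, -0.1436, 0.4500] → [-0.1638, 0.0596, 0.2118, 0.3420, 0.9397, 0.0000]
J3: z=[-0.5390, 0.1962, 0.8192] o=[0.0868, 0.0642, 0.1976] → [-0.6026, 0.3966, -0.4914, -0.5390, 0.1962, 0.8192]
J4: z=[0.6903, -0.4543, 0.5630] o=[0.3619, 0.5595, 0.2600] → [-0.1530, 0.0779, 0.2504, 0.6903, -0.4543, 0.5630]
J5: z=[0.6903, -0.4543, 0.5630] o=[0.2232, 0.7136, 0.5543] → [0.0675, 0.3592, 0.2070, 0.6903, -0.4543, 0.5630]
V = J·q̇ = [0.5741, 0.0014, 0.3468, 0.9808, -1.6744, 0.2842]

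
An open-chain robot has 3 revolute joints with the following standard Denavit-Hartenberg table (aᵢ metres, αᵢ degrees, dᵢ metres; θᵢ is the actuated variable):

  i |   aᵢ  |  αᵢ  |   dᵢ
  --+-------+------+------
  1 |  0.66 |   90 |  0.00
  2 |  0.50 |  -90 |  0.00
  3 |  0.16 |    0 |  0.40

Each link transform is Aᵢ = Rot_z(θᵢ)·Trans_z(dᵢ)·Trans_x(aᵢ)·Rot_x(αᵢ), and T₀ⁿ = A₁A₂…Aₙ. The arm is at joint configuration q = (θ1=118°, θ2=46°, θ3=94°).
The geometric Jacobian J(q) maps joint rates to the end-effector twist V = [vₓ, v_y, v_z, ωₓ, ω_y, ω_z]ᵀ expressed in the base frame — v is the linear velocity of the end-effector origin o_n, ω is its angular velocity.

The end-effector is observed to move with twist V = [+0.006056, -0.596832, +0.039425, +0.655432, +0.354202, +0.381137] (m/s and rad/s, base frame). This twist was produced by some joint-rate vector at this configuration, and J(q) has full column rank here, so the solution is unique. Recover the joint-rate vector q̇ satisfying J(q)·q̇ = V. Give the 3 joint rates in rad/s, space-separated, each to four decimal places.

0.3860 0.7450 -0.0070

o_n = [-0.4751, 0.5536, 0.6295]
J₁: ẑ×o_n = [-0.5536, -0.4751, 0.0000], ω = ẑ
J2: z=[0.8829, 0.4695, 0.0000] o=[-0.3099, 0.5827, 0.0000] → [0.2955, -0.5558, 0.0518, 0.8829, 0.4695, 0.0000]
J3: z=[0.3377, -0.6351, 0.6947] o=[-0.4729, 0.8894, 0.3597] → [0.0619, -0.0927, -0.1148, 0.3377, -0.6351, 0.6947]
q̇ = J⁺·V = [0.3860, 0.7450, -0.0070]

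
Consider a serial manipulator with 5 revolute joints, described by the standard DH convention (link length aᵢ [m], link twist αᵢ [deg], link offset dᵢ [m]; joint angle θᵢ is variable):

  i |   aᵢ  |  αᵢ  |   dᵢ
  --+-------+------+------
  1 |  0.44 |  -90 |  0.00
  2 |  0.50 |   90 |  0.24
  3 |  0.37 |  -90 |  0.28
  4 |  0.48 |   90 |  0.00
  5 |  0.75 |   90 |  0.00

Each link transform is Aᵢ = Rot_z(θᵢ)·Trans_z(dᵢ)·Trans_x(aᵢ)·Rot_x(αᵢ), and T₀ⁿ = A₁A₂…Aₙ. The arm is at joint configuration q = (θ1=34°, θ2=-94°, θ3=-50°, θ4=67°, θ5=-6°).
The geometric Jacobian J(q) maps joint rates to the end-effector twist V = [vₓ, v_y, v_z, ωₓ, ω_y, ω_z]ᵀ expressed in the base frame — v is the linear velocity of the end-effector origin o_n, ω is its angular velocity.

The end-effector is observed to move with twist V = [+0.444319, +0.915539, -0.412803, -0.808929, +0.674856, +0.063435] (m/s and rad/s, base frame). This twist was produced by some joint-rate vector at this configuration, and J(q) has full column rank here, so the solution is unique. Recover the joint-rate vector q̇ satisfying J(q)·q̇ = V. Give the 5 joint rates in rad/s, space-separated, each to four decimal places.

o_n = [1.2671, 0.2989, 1.0425]
J₁: ẑ×o_n = [-0.2989, 1.2671, 0.0000], ω = ẑ
J2: z=[-0.5592, 0.8290, 0.0000] o=[0.3648, 0.2460, 0.0000] → [0.8642, 0.5829, -0.7776, -0.5592, 0.8290, 0.0000]
J3: z=[-0.8270, -0.5578, -0.0698] o=[0.2017, 0.4255, 0.4988] → [-0.3121, 0.3753, 0.6991, -0.8270, -0.5578, -0.0698]
J4: z=[-0.4037, 0.5030, 0.7642] o=[0.1148, 0.0251, 0.7165] → [-0.0453, 1.0121, -0.6902, -0.4037, 0.5030, 0.7642]
J5: z=[0.0370, -0.8256, 0.5630] o=[0.5536, 0.1477, 0.8676] → [-0.2295, 0.3952, 0.5947, 0.0370, -0.8256, 0.5630]
q̇ = J⁺·V = [0.5100, 0.7340, 0.5300, -0.1470, -0.5280]

0.5100 0.7340 0.5300 -0.1470 -0.5280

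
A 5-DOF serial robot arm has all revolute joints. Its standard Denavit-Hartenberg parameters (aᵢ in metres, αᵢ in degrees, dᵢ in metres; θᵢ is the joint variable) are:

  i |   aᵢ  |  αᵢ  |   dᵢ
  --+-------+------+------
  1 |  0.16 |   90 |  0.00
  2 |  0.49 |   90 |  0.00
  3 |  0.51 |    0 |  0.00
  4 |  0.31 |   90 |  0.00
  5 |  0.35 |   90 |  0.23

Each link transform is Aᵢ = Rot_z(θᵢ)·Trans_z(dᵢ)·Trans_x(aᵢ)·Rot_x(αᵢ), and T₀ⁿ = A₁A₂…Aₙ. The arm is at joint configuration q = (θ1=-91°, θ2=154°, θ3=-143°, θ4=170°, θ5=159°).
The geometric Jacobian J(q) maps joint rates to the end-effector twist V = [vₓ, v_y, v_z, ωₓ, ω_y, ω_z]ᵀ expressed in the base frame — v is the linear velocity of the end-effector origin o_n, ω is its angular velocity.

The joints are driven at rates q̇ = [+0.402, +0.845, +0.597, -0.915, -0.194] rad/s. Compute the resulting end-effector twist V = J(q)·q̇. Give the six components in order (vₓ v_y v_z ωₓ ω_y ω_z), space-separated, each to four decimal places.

0.2928 0.4585 0.0329 -1.0166 0.0780 0.0776

o_n = [0.5183, -0.0693, 0.1882]
J₁: ẑ×o_n = [0.0693, 0.5183, -0.0000], ω = ẑ
J2: z=[-0.9998, 0.0175, 0.0000] o=[-0.0028, -0.1600, 0.0000] → [0.0033, 0.1882, -0.0998, -0.9998, 0.0175, 0.0000]
J3: z=[-0.0077, -0.4383, 0.8988] o=[0.0049, 0.2804, 0.2148] → [0.3259, 0.4613, 0.2277, -0.0077, -0.4383, 0.8988]
J4: z=[-0.0077, -0.4383, 0.8988] o=[0.3054, -0.0910, 0.0363] → [-0.0861, 0.1926, 0.0932, -0.0077, -0.4383, 0.8988]
J5: z=[0.8980, 0.3924, 0.1990] o=[0.1690, 0.1597, 0.1573] → [0.0577, 0.0418, -0.3427, 0.8980, 0.3924, 0.1990]
V = J·q̇ = [0.2928, 0.4585, 0.0329, -1.0166, 0.0780, 0.0776]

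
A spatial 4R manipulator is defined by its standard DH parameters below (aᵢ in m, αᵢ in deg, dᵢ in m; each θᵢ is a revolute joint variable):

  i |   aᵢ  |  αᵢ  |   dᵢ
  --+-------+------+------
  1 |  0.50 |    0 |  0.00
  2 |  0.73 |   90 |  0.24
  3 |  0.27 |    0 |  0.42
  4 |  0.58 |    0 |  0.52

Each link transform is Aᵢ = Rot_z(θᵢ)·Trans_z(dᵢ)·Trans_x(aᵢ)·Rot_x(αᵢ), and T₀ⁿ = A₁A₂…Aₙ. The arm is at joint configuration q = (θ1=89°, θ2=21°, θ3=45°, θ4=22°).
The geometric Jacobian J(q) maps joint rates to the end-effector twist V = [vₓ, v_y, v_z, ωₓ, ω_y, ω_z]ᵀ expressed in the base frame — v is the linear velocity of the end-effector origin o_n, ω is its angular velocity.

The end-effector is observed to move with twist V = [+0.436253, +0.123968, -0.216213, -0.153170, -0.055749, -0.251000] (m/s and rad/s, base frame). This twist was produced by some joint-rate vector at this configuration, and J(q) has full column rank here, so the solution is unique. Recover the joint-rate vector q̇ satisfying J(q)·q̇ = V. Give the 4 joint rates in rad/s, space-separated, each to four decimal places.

-0.3520 0.1010 -0.9390 0.7760

o_n = [0.4996, 1.8998, 0.9648]
J₁: ẑ×o_n = [-1.8998, 0.4996, 0.0000], ω = ẑ
J2: z=[0.0000, 0.0000, 1.0000] o=[0.0087, 0.4999, 0.0000] → [-1.3998, 0.4908, 0.0000, 0.0000, 0.0000, 1.0000]
J3: z=[0.9397, 0.3420, 0.0000] o=[-0.2409, 1.1859, 0.2400] → [0.2479, -0.6811, 0.4175, 0.9397, 0.3420, 0.0000]
J4: z=[0.9397, 0.3420, 0.0000] o=[0.0884, 1.5090, 0.4309] → [0.1826, -0.5017, 0.2266, 0.9397, 0.3420, 0.0000]
q̇ = J⁺·V = [-0.3520, 0.1010, -0.9390, 0.7760]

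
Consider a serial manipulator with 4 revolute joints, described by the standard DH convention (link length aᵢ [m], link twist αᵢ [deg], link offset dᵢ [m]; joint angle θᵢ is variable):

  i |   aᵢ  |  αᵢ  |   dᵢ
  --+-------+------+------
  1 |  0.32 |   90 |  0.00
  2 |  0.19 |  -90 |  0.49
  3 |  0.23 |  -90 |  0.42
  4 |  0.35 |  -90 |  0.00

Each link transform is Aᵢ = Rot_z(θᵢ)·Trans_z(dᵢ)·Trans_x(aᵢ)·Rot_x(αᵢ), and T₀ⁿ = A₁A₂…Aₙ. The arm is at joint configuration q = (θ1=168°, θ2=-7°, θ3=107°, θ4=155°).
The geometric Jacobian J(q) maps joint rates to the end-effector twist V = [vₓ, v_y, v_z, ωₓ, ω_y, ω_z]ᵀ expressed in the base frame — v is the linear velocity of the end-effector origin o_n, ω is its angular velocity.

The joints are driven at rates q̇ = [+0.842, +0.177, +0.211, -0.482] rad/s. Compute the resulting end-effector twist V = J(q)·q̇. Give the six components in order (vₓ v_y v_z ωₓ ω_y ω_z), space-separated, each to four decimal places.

o_n = [-0.4354, 0.6788, 0.2438]
J₁: ẑ×o_n = [-0.6788, -0.4354, 0.0000], ω = ẑ
J2: z=[0.2079, 0.9781, 0.0000] o=[-0.3130, 0.0665, 0.0000] → [0.2385, -0.0507, 0.2470, 0.2079, 0.9781, 0.0000]
J3: z=[-0.1192, 0.0253, 0.9925] o=[-0.3956, 0.5850, -0.0232] → [-0.0863, -0.0077, -0.0102, -0.1192, 0.0253, 0.9925]
J4: z=[0.9892, 0.0886, 0.1165] o=[-0.4261, 0.3667, 0.4019] → [-0.0504, 0.1553, 0.3096, 0.9892, 0.0886, 0.1165]
V = J·q̇ = [-0.5232, -0.4521, -0.1076, -0.4652, 0.1358, 0.9953]

-0.5232 -0.4521 -0.1076 -0.4652 0.1358 0.9953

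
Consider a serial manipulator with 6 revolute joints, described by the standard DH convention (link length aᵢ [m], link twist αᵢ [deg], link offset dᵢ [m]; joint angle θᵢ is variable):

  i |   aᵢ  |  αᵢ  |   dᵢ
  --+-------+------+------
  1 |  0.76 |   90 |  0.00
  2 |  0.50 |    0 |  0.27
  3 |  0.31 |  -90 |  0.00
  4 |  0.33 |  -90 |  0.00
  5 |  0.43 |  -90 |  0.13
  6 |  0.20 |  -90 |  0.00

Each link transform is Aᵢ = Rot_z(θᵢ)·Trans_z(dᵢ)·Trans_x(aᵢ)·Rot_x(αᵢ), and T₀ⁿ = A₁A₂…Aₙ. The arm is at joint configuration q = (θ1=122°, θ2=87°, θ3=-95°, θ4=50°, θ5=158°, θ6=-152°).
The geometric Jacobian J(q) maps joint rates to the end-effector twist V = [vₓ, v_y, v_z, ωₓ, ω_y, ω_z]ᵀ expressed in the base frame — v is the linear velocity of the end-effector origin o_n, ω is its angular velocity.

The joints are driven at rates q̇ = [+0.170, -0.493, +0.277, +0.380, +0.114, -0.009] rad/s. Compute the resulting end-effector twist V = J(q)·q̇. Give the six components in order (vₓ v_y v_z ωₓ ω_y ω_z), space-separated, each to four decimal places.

o_n = [-0.4692, 0.8513, 0.3775]
J₁: ẑ×o_n = [-0.8513, -0.4692, 0.0000], ω = ẑ
J2: z=[0.8480, 0.5299, 0.0000] o=[-0.4027, 0.6445, 0.0000] → [0.2001, -0.3202, 0.2106, 0.8480, 0.5299, 0.0000]
J3: z=[0.8480, 0.5299, 0.0000] o=[-0.1876, 0.8098, 0.4993] → [-0.0645, 0.1033, 0.1844, 0.8480, 0.5299, 0.0000]
J4: z=[-0.0738, 0.1180, 0.9903] o=[-0.3503, 1.0701, 0.4562] → [0.2074, -0.1235, 0.0302, -0.0738, 0.1180, 0.9903]
J5: z=[-0.1431, -0.9839, 0.1066] o=[-0.6760, 1.1143, 0.4266] → [0.0764, 0.0150, 0.2412, -0.1431, -0.9839, 0.1066]
J6: z=[0.3013, 0.0593, 0.9517] o=[-0.2892, 0.9140, 0.3167] → [0.0632, -0.1896, -0.0082, 0.3013, 0.0593, 0.9517]
V = J·q̇ = [-0.1743, 0.0632, -0.0137, -0.2302, -0.1823, 0.5499]

-0.1743 0.0632 -0.0137 -0.2302 -0.1823 0.5499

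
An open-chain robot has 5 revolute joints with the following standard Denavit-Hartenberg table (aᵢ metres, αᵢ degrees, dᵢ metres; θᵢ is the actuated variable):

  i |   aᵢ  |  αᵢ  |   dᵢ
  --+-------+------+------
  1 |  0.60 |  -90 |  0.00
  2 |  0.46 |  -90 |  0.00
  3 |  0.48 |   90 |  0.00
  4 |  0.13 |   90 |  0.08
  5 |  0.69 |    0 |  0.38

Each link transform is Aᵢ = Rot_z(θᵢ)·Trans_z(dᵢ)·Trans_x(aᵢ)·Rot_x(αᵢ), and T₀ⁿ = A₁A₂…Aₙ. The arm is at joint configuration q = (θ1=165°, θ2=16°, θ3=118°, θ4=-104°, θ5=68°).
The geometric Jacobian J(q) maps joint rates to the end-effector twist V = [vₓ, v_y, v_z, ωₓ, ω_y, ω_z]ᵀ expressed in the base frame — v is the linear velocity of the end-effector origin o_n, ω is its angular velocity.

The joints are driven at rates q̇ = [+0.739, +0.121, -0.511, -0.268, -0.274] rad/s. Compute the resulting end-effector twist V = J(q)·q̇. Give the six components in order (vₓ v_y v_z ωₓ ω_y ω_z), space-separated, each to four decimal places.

-0.8711 -1.5603 -0.1396 0.1788 -0.0604 1.3936

o_n = [-1.5737, 0.7873, -0.0258]
J₁: ẑ×o_n = [-0.7873, -1.5737, 0.0000], ω = ẑ
J2: z=[-0.2588, -0.9659, 0.0000] o=[-0.5796, 0.1553, 0.0000] → [0.0249, -0.0067, -1.1238, -0.2588, -0.9659, 0.0000]
J3: z=[0.2662, -0.0713, -0.9613] o=[-1.0067, 0.2697, -0.1268] → [0.4903, 0.5181, 0.0974, 0.2662, -0.0713, -0.9613]
J4: z=[-0.6983, 0.6731, -0.2434] o=[-0.6877, 0.6230, -0.0647] → [0.0662, 0.2428, 0.4817, -0.6983, 0.6731, -0.2434]
J5: z=[-0.5803, -0.7315, -0.3581] o=[-0.7981, 0.6627, 0.0330] → [0.0876, 0.2436, -0.6396, -0.5803, -0.7315, -0.3581]
V = J·q̇ = [-0.8711, -1.5603, -0.1396, 0.1788, -0.0604, 1.3936]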